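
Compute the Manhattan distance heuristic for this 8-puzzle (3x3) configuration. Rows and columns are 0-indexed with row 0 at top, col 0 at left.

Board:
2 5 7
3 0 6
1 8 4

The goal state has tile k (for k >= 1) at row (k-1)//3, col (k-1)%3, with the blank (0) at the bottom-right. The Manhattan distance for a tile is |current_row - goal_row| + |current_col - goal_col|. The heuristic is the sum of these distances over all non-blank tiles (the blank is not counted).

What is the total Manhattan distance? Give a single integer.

Answer: 14

Derivation:
Tile 2: at (0,0), goal (0,1), distance |0-0|+|0-1| = 1
Tile 5: at (0,1), goal (1,1), distance |0-1|+|1-1| = 1
Tile 7: at (0,2), goal (2,0), distance |0-2|+|2-0| = 4
Tile 3: at (1,0), goal (0,2), distance |1-0|+|0-2| = 3
Tile 6: at (1,2), goal (1,2), distance |1-1|+|2-2| = 0
Tile 1: at (2,0), goal (0,0), distance |2-0|+|0-0| = 2
Tile 8: at (2,1), goal (2,1), distance |2-2|+|1-1| = 0
Tile 4: at (2,2), goal (1,0), distance |2-1|+|2-0| = 3
Sum: 1 + 1 + 4 + 3 + 0 + 2 + 0 + 3 = 14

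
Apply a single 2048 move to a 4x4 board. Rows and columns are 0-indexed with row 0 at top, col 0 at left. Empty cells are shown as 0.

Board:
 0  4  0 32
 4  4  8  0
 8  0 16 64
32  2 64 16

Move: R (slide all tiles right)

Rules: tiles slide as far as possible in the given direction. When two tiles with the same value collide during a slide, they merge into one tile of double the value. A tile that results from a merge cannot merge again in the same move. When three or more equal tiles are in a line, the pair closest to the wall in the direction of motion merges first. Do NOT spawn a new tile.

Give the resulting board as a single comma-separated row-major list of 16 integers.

Slide right:
row 0: [0, 4, 0, 32] -> [0, 0, 4, 32]
row 1: [4, 4, 8, 0] -> [0, 0, 8, 8]
row 2: [8, 0, 16, 64] -> [0, 8, 16, 64]
row 3: [32, 2, 64, 16] -> [32, 2, 64, 16]

Answer: 0, 0, 4, 32, 0, 0, 8, 8, 0, 8, 16, 64, 32, 2, 64, 16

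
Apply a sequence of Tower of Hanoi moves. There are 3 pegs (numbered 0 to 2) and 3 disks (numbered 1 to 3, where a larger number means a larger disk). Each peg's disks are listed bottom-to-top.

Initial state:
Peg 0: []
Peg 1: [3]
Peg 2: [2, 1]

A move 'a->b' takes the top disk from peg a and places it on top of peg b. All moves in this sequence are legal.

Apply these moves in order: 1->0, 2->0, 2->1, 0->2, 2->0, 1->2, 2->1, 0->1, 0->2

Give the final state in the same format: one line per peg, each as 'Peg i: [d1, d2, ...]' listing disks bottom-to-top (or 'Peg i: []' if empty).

After move 1 (1->0):
Peg 0: [3]
Peg 1: []
Peg 2: [2, 1]

After move 2 (2->0):
Peg 0: [3, 1]
Peg 1: []
Peg 2: [2]

After move 3 (2->1):
Peg 0: [3, 1]
Peg 1: [2]
Peg 2: []

After move 4 (0->2):
Peg 0: [3]
Peg 1: [2]
Peg 2: [1]

After move 5 (2->0):
Peg 0: [3, 1]
Peg 1: [2]
Peg 2: []

After move 6 (1->2):
Peg 0: [3, 1]
Peg 1: []
Peg 2: [2]

After move 7 (2->1):
Peg 0: [3, 1]
Peg 1: [2]
Peg 2: []

After move 8 (0->1):
Peg 0: [3]
Peg 1: [2, 1]
Peg 2: []

After move 9 (0->2):
Peg 0: []
Peg 1: [2, 1]
Peg 2: [3]

Answer: Peg 0: []
Peg 1: [2, 1]
Peg 2: [3]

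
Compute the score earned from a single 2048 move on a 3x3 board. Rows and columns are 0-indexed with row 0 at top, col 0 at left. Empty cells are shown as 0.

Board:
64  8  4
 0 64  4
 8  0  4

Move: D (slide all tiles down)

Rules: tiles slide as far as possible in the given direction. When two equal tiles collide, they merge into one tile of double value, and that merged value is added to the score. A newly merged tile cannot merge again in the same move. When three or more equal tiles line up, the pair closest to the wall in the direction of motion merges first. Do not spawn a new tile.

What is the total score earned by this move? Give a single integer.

Answer: 8

Derivation:
Slide down:
col 0: [64, 0, 8] -> [0, 64, 8]  score +0 (running 0)
col 1: [8, 64, 0] -> [0, 8, 64]  score +0 (running 0)
col 2: [4, 4, 4] -> [0, 4, 8]  score +8 (running 8)
Board after move:
 0  0  0
64  8  4
 8 64  8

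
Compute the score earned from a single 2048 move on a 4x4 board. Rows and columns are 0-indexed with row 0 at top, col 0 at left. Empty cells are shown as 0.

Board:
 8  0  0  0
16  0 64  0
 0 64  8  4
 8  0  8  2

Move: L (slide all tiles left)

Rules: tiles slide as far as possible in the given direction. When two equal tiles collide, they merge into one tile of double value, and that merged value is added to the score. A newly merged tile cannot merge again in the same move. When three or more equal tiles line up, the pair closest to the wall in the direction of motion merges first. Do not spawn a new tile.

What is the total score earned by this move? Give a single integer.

Slide left:
row 0: [8, 0, 0, 0] -> [8, 0, 0, 0]  score +0 (running 0)
row 1: [16, 0, 64, 0] -> [16, 64, 0, 0]  score +0 (running 0)
row 2: [0, 64, 8, 4] -> [64, 8, 4, 0]  score +0 (running 0)
row 3: [8, 0, 8, 2] -> [16, 2, 0, 0]  score +16 (running 16)
Board after move:
 8  0  0  0
16 64  0  0
64  8  4  0
16  2  0  0

Answer: 16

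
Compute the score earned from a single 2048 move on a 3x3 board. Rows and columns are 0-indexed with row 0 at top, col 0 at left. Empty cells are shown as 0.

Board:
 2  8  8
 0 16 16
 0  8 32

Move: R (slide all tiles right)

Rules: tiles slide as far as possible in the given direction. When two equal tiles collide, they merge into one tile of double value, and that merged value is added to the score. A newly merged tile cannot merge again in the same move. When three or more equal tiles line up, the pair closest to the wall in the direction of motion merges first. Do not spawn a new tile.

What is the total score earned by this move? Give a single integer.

Answer: 48

Derivation:
Slide right:
row 0: [2, 8, 8] -> [0, 2, 16]  score +16 (running 16)
row 1: [0, 16, 16] -> [0, 0, 32]  score +32 (running 48)
row 2: [0, 8, 32] -> [0, 8, 32]  score +0 (running 48)
Board after move:
 0  2 16
 0  0 32
 0  8 32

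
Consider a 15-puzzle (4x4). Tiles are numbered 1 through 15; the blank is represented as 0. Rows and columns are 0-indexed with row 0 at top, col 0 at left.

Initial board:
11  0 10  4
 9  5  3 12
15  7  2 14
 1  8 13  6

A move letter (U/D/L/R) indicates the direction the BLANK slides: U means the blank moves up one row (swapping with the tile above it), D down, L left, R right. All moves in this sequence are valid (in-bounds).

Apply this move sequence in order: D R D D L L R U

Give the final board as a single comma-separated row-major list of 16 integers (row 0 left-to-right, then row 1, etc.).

Answer: 11, 5, 10, 4, 9, 3, 2, 12, 15, 0, 13, 14, 1, 7, 8, 6

Derivation:
After move 1 (D):
11  5 10  4
 9  0  3 12
15  7  2 14
 1  8 13  6

After move 2 (R):
11  5 10  4
 9  3  0 12
15  7  2 14
 1  8 13  6

After move 3 (D):
11  5 10  4
 9  3  2 12
15  7  0 14
 1  8 13  6

After move 4 (D):
11  5 10  4
 9  3  2 12
15  7 13 14
 1  8  0  6

After move 5 (L):
11  5 10  4
 9  3  2 12
15  7 13 14
 1  0  8  6

After move 6 (L):
11  5 10  4
 9  3  2 12
15  7 13 14
 0  1  8  6

After move 7 (R):
11  5 10  4
 9  3  2 12
15  7 13 14
 1  0  8  6

After move 8 (U):
11  5 10  4
 9  3  2 12
15  0 13 14
 1  7  8  6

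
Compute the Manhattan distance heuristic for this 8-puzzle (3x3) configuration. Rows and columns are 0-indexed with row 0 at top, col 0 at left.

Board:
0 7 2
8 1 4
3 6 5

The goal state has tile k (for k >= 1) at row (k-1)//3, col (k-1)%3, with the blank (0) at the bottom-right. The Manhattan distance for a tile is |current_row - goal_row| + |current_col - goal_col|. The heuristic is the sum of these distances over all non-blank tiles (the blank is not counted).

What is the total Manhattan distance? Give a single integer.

Tile 7: at (0,1), goal (2,0), distance |0-2|+|1-0| = 3
Tile 2: at (0,2), goal (0,1), distance |0-0|+|2-1| = 1
Tile 8: at (1,0), goal (2,1), distance |1-2|+|0-1| = 2
Tile 1: at (1,1), goal (0,0), distance |1-0|+|1-0| = 2
Tile 4: at (1,2), goal (1,0), distance |1-1|+|2-0| = 2
Tile 3: at (2,0), goal (0,2), distance |2-0|+|0-2| = 4
Tile 6: at (2,1), goal (1,2), distance |2-1|+|1-2| = 2
Tile 5: at (2,2), goal (1,1), distance |2-1|+|2-1| = 2
Sum: 3 + 1 + 2 + 2 + 2 + 4 + 2 + 2 = 18

Answer: 18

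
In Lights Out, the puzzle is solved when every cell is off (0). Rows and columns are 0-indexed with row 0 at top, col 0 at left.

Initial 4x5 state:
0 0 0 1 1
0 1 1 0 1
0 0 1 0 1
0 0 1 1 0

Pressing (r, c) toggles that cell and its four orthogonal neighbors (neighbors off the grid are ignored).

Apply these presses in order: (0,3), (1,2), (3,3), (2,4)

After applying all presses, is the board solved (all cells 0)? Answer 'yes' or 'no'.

After press 1 at (0,3):
0 0 1 0 0
0 1 1 1 1
0 0 1 0 1
0 0 1 1 0

After press 2 at (1,2):
0 0 0 0 0
0 0 0 0 1
0 0 0 0 1
0 0 1 1 0

After press 3 at (3,3):
0 0 0 0 0
0 0 0 0 1
0 0 0 1 1
0 0 0 0 1

After press 4 at (2,4):
0 0 0 0 0
0 0 0 0 0
0 0 0 0 0
0 0 0 0 0

Lights still on: 0

Answer: yes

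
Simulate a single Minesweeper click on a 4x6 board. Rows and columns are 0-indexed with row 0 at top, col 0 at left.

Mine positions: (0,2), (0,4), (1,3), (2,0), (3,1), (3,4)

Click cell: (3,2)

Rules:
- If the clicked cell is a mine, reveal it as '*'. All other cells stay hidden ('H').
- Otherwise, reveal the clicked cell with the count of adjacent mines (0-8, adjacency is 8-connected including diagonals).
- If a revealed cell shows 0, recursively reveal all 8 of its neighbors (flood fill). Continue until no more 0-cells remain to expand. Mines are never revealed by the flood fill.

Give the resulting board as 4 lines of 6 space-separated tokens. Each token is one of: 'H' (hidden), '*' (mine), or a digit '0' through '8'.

H H H H H H
H H H H H H
H H H H H H
H H 1 H H H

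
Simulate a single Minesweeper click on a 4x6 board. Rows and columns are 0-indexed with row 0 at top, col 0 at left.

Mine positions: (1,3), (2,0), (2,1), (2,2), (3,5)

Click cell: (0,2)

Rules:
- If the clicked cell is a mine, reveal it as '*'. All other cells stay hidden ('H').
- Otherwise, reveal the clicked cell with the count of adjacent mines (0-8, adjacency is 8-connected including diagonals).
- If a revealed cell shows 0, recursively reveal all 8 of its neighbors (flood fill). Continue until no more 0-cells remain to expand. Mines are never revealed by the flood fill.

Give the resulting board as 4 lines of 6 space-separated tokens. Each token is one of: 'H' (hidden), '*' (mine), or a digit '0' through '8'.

H H 1 H H H
H H H H H H
H H H H H H
H H H H H H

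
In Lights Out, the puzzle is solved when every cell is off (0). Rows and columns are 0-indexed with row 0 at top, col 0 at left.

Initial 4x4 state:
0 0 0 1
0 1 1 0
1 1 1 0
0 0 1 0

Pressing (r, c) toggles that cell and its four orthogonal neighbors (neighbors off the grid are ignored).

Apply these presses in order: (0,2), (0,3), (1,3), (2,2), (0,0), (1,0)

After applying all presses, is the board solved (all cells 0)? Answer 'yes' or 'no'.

After press 1 at (0,2):
0 1 1 0
0 1 0 0
1 1 1 0
0 0 1 0

After press 2 at (0,3):
0 1 0 1
0 1 0 1
1 1 1 0
0 0 1 0

After press 3 at (1,3):
0 1 0 0
0 1 1 0
1 1 1 1
0 0 1 0

After press 4 at (2,2):
0 1 0 0
0 1 0 0
1 0 0 0
0 0 0 0

After press 5 at (0,0):
1 0 0 0
1 1 0 0
1 0 0 0
0 0 0 0

After press 6 at (1,0):
0 0 0 0
0 0 0 0
0 0 0 0
0 0 0 0

Lights still on: 0

Answer: yes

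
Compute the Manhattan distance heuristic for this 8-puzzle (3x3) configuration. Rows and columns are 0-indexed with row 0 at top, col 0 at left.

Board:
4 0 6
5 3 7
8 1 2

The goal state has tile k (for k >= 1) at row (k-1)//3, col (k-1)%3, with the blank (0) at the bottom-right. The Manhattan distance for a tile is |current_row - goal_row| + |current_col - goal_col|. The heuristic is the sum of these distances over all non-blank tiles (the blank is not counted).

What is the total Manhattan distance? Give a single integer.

Tile 4: (0,0)->(1,0) = 1
Tile 6: (0,2)->(1,2) = 1
Tile 5: (1,0)->(1,1) = 1
Tile 3: (1,1)->(0,2) = 2
Tile 7: (1,2)->(2,0) = 3
Tile 8: (2,0)->(2,1) = 1
Tile 1: (2,1)->(0,0) = 3
Tile 2: (2,2)->(0,1) = 3
Sum: 1 + 1 + 1 + 2 + 3 + 1 + 3 + 3 = 15

Answer: 15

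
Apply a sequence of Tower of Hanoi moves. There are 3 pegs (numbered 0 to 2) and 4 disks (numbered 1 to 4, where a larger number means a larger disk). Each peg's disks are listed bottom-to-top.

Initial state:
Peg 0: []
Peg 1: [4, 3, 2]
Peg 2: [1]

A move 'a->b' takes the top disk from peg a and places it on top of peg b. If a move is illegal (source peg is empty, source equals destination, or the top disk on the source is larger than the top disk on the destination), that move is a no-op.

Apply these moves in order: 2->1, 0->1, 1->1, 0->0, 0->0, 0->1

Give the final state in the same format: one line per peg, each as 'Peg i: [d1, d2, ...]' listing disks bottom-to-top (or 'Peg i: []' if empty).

After move 1 (2->1):
Peg 0: []
Peg 1: [4, 3, 2, 1]
Peg 2: []

After move 2 (0->1):
Peg 0: []
Peg 1: [4, 3, 2, 1]
Peg 2: []

After move 3 (1->1):
Peg 0: []
Peg 1: [4, 3, 2, 1]
Peg 2: []

After move 4 (0->0):
Peg 0: []
Peg 1: [4, 3, 2, 1]
Peg 2: []

After move 5 (0->0):
Peg 0: []
Peg 1: [4, 3, 2, 1]
Peg 2: []

After move 6 (0->1):
Peg 0: []
Peg 1: [4, 3, 2, 1]
Peg 2: []

Answer: Peg 0: []
Peg 1: [4, 3, 2, 1]
Peg 2: []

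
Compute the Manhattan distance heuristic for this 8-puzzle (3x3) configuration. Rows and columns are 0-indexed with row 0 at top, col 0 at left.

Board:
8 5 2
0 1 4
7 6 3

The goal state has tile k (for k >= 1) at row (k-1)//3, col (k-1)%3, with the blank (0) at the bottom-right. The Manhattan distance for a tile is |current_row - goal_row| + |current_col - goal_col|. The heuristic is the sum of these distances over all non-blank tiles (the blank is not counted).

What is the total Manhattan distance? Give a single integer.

Tile 8: at (0,0), goal (2,1), distance |0-2|+|0-1| = 3
Tile 5: at (0,1), goal (1,1), distance |0-1|+|1-1| = 1
Tile 2: at (0,2), goal (0,1), distance |0-0|+|2-1| = 1
Tile 1: at (1,1), goal (0,0), distance |1-0|+|1-0| = 2
Tile 4: at (1,2), goal (1,0), distance |1-1|+|2-0| = 2
Tile 7: at (2,0), goal (2,0), distance |2-2|+|0-0| = 0
Tile 6: at (2,1), goal (1,2), distance |2-1|+|1-2| = 2
Tile 3: at (2,2), goal (0,2), distance |2-0|+|2-2| = 2
Sum: 3 + 1 + 1 + 2 + 2 + 0 + 2 + 2 = 13

Answer: 13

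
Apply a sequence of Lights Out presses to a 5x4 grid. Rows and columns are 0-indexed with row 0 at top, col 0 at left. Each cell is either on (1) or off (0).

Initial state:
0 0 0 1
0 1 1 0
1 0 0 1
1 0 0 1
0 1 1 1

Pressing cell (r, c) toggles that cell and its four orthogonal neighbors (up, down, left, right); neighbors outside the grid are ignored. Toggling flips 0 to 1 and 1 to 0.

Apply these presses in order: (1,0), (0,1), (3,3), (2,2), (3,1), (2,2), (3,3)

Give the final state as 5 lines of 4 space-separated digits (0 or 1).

After press 1 at (1,0):
1 0 0 1
1 0 1 0
0 0 0 1
1 0 0 1
0 1 1 1

After press 2 at (0,1):
0 1 1 1
1 1 1 0
0 0 0 1
1 0 0 1
0 1 1 1

After press 3 at (3,3):
0 1 1 1
1 1 1 0
0 0 0 0
1 0 1 0
0 1 1 0

After press 4 at (2,2):
0 1 1 1
1 1 0 0
0 1 1 1
1 0 0 0
0 1 1 0

After press 5 at (3,1):
0 1 1 1
1 1 0 0
0 0 1 1
0 1 1 0
0 0 1 0

After press 6 at (2,2):
0 1 1 1
1 1 1 0
0 1 0 0
0 1 0 0
0 0 1 0

After press 7 at (3,3):
0 1 1 1
1 1 1 0
0 1 0 1
0 1 1 1
0 0 1 1

Answer: 0 1 1 1
1 1 1 0
0 1 0 1
0 1 1 1
0 0 1 1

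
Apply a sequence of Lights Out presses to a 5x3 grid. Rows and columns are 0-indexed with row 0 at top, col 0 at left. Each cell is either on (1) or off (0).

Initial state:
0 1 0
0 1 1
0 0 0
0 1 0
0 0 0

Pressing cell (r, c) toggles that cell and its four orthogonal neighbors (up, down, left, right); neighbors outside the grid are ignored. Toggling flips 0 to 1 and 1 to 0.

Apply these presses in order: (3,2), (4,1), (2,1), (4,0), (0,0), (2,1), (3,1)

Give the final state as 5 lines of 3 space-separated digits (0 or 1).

Answer: 1 0 0
1 1 1
0 1 1
0 0 0
0 1 0

Derivation:
After press 1 at (3,2):
0 1 0
0 1 1
0 0 1
0 0 1
0 0 1

After press 2 at (4,1):
0 1 0
0 1 1
0 0 1
0 1 1
1 1 0

After press 3 at (2,1):
0 1 0
0 0 1
1 1 0
0 0 1
1 1 0

After press 4 at (4,0):
0 1 0
0 0 1
1 1 0
1 0 1
0 0 0

After press 5 at (0,0):
1 0 0
1 0 1
1 1 0
1 0 1
0 0 0

After press 6 at (2,1):
1 0 0
1 1 1
0 0 1
1 1 1
0 0 0

After press 7 at (3,1):
1 0 0
1 1 1
0 1 1
0 0 0
0 1 0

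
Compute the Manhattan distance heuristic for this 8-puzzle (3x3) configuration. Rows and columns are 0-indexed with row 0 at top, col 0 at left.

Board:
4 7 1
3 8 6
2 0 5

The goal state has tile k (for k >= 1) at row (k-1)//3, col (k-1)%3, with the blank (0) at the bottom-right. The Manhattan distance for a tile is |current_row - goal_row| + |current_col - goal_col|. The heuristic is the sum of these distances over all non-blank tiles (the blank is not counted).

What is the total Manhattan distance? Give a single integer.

Tile 4: at (0,0), goal (1,0), distance |0-1|+|0-0| = 1
Tile 7: at (0,1), goal (2,0), distance |0-2|+|1-0| = 3
Tile 1: at (0,2), goal (0,0), distance |0-0|+|2-0| = 2
Tile 3: at (1,0), goal (0,2), distance |1-0|+|0-2| = 3
Tile 8: at (1,1), goal (2,1), distance |1-2|+|1-1| = 1
Tile 6: at (1,2), goal (1,2), distance |1-1|+|2-2| = 0
Tile 2: at (2,0), goal (0,1), distance |2-0|+|0-1| = 3
Tile 5: at (2,2), goal (1,1), distance |2-1|+|2-1| = 2
Sum: 1 + 3 + 2 + 3 + 1 + 0 + 3 + 2 = 15

Answer: 15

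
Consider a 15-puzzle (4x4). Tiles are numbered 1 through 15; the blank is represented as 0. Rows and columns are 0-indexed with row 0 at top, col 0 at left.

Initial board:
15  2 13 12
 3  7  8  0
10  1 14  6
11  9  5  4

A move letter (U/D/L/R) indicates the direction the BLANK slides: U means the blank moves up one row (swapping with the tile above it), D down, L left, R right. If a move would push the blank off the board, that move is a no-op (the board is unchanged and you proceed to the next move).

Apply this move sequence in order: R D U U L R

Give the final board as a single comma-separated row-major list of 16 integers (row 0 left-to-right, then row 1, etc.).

Answer: 15, 2, 13, 0, 3, 7, 8, 12, 10, 1, 14, 6, 11, 9, 5, 4

Derivation:
After move 1 (R):
15  2 13 12
 3  7  8  0
10  1 14  6
11  9  5  4

After move 2 (D):
15  2 13 12
 3  7  8  6
10  1 14  0
11  9  5  4

After move 3 (U):
15  2 13 12
 3  7  8  0
10  1 14  6
11  9  5  4

After move 4 (U):
15  2 13  0
 3  7  8 12
10  1 14  6
11  9  5  4

After move 5 (L):
15  2  0 13
 3  7  8 12
10  1 14  6
11  9  5  4

After move 6 (R):
15  2 13  0
 3  7  8 12
10  1 14  6
11  9  5  4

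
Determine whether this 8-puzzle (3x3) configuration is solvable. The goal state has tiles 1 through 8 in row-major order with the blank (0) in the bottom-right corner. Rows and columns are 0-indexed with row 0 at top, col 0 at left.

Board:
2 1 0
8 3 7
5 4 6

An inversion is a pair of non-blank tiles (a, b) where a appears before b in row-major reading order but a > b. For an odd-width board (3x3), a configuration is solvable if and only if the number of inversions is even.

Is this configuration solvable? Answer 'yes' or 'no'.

Answer: yes

Derivation:
Inversions (pairs i<j in row-major order where tile[i] > tile[j] > 0): 10
10 is even, so the puzzle is solvable.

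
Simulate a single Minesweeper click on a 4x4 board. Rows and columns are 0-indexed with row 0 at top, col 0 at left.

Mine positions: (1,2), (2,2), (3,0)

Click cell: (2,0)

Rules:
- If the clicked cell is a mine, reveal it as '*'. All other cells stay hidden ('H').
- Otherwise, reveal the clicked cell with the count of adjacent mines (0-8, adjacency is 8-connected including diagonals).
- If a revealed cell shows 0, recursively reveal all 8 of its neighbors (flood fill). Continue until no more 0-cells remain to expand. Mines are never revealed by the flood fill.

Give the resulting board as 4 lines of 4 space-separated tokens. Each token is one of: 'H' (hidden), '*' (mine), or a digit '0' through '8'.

H H H H
H H H H
1 H H H
H H H H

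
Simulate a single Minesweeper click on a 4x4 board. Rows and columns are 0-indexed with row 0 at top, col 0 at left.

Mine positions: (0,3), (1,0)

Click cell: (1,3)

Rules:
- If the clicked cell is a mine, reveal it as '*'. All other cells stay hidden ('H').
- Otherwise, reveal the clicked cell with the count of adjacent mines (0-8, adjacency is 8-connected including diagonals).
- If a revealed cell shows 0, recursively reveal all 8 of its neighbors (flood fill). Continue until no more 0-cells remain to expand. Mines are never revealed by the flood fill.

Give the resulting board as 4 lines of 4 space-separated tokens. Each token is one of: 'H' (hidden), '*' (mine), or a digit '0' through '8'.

H H H H
H H H 1
H H H H
H H H H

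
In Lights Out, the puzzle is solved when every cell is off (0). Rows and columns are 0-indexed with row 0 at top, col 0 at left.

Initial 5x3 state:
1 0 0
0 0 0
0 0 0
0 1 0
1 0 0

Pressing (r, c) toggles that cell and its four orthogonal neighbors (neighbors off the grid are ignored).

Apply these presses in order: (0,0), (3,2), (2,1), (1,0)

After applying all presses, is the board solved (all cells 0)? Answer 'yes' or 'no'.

After press 1 at (0,0):
0 1 0
1 0 0
0 0 0
0 1 0
1 0 0

After press 2 at (3,2):
0 1 0
1 0 0
0 0 1
0 0 1
1 0 1

After press 3 at (2,1):
0 1 0
1 1 0
1 1 0
0 1 1
1 0 1

After press 4 at (1,0):
1 1 0
0 0 0
0 1 0
0 1 1
1 0 1

Lights still on: 7

Answer: no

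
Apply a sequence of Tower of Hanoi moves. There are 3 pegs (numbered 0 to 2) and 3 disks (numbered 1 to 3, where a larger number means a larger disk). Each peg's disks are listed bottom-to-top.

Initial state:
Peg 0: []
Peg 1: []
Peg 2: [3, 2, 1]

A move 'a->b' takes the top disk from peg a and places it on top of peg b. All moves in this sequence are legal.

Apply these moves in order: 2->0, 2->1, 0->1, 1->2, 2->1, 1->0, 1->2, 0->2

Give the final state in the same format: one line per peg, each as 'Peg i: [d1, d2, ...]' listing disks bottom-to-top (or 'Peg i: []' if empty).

After move 1 (2->0):
Peg 0: [1]
Peg 1: []
Peg 2: [3, 2]

After move 2 (2->1):
Peg 0: [1]
Peg 1: [2]
Peg 2: [3]

After move 3 (0->1):
Peg 0: []
Peg 1: [2, 1]
Peg 2: [3]

After move 4 (1->2):
Peg 0: []
Peg 1: [2]
Peg 2: [3, 1]

After move 5 (2->1):
Peg 0: []
Peg 1: [2, 1]
Peg 2: [3]

After move 6 (1->0):
Peg 0: [1]
Peg 1: [2]
Peg 2: [3]

After move 7 (1->2):
Peg 0: [1]
Peg 1: []
Peg 2: [3, 2]

After move 8 (0->2):
Peg 0: []
Peg 1: []
Peg 2: [3, 2, 1]

Answer: Peg 0: []
Peg 1: []
Peg 2: [3, 2, 1]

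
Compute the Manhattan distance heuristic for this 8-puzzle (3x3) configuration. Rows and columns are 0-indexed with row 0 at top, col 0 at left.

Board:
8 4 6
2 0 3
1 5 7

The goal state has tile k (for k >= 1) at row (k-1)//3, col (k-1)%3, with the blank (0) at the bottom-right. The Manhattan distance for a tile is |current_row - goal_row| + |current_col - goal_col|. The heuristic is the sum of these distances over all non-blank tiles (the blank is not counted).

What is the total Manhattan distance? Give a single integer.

Answer: 14

Derivation:
Tile 8: (0,0)->(2,1) = 3
Tile 4: (0,1)->(1,0) = 2
Tile 6: (0,2)->(1,2) = 1
Tile 2: (1,0)->(0,1) = 2
Tile 3: (1,2)->(0,2) = 1
Tile 1: (2,0)->(0,0) = 2
Tile 5: (2,1)->(1,1) = 1
Tile 7: (2,2)->(2,0) = 2
Sum: 3 + 2 + 1 + 2 + 1 + 2 + 1 + 2 = 14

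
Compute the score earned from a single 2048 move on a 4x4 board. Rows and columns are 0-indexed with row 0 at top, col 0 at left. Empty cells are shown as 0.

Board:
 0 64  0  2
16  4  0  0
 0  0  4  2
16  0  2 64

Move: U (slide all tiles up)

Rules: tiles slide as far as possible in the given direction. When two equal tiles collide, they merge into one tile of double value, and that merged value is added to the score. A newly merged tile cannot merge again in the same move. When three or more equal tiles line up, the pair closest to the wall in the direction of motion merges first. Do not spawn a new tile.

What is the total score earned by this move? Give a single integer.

Slide up:
col 0: [0, 16, 0, 16] -> [32, 0, 0, 0]  score +32 (running 32)
col 1: [64, 4, 0, 0] -> [64, 4, 0, 0]  score +0 (running 32)
col 2: [0, 0, 4, 2] -> [4, 2, 0, 0]  score +0 (running 32)
col 3: [2, 0, 2, 64] -> [4, 64, 0, 0]  score +4 (running 36)
Board after move:
32 64  4  4
 0  4  2 64
 0  0  0  0
 0  0  0  0

Answer: 36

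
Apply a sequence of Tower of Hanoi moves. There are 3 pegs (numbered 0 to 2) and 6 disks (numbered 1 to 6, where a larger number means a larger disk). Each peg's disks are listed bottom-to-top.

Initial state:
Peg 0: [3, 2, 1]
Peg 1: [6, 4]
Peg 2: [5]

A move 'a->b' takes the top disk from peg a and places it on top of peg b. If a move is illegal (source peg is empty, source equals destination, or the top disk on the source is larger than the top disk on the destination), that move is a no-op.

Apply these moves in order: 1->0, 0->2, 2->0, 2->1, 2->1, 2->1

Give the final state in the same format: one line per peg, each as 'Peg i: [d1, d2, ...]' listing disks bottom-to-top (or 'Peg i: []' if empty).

After move 1 (1->0):
Peg 0: [3, 2, 1]
Peg 1: [6, 4]
Peg 2: [5]

After move 2 (0->2):
Peg 0: [3, 2]
Peg 1: [6, 4]
Peg 2: [5, 1]

After move 3 (2->0):
Peg 0: [3, 2, 1]
Peg 1: [6, 4]
Peg 2: [5]

After move 4 (2->1):
Peg 0: [3, 2, 1]
Peg 1: [6, 4]
Peg 2: [5]

After move 5 (2->1):
Peg 0: [3, 2, 1]
Peg 1: [6, 4]
Peg 2: [5]

After move 6 (2->1):
Peg 0: [3, 2, 1]
Peg 1: [6, 4]
Peg 2: [5]

Answer: Peg 0: [3, 2, 1]
Peg 1: [6, 4]
Peg 2: [5]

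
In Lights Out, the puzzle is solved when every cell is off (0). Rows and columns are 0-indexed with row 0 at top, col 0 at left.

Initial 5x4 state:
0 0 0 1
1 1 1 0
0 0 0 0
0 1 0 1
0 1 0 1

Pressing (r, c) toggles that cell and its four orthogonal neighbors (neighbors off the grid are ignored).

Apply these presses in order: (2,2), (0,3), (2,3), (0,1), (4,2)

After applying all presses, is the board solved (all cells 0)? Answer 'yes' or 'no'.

Answer: no

Derivation:
After press 1 at (2,2):
0 0 0 1
1 1 0 0
0 1 1 1
0 1 1 1
0 1 0 1

After press 2 at (0,3):
0 0 1 0
1 1 0 1
0 1 1 1
0 1 1 1
0 1 0 1

After press 3 at (2,3):
0 0 1 0
1 1 0 0
0 1 0 0
0 1 1 0
0 1 0 1

After press 4 at (0,1):
1 1 0 0
1 0 0 0
0 1 0 0
0 1 1 0
0 1 0 1

After press 5 at (4,2):
1 1 0 0
1 0 0 0
0 1 0 0
0 1 0 0
0 0 1 0

Lights still on: 6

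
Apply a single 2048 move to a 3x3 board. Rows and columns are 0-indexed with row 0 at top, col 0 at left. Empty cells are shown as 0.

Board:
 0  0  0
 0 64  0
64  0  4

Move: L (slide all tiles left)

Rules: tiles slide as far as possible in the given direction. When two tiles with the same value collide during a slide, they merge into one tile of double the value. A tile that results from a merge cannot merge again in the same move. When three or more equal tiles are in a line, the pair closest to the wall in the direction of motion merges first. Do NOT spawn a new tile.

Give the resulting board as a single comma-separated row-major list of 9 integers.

Answer: 0, 0, 0, 64, 0, 0, 64, 4, 0

Derivation:
Slide left:
row 0: [0, 0, 0] -> [0, 0, 0]
row 1: [0, 64, 0] -> [64, 0, 0]
row 2: [64, 0, 4] -> [64, 4, 0]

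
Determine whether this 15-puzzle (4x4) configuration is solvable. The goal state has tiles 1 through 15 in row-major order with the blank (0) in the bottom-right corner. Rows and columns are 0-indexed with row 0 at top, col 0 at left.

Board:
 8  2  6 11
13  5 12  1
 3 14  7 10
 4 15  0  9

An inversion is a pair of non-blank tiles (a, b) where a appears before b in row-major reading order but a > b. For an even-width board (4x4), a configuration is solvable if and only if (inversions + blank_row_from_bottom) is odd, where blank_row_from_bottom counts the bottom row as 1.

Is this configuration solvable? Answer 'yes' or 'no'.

Answer: yes

Derivation:
Inversions: 44
Blank is in row 3 (0-indexed from top), which is row 1 counting from the bottom (bottom = 1).
44 + 1 = 45, which is odd, so the puzzle is solvable.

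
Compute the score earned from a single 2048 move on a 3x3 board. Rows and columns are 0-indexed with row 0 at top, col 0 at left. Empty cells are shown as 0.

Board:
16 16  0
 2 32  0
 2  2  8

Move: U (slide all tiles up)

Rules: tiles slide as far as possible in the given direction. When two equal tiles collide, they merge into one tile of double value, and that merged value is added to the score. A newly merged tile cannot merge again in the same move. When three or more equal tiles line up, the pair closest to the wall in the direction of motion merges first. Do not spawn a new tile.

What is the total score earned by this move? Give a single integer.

Slide up:
col 0: [16, 2, 2] -> [16, 4, 0]  score +4 (running 4)
col 1: [16, 32, 2] -> [16, 32, 2]  score +0 (running 4)
col 2: [0, 0, 8] -> [8, 0, 0]  score +0 (running 4)
Board after move:
16 16  8
 4 32  0
 0  2  0

Answer: 4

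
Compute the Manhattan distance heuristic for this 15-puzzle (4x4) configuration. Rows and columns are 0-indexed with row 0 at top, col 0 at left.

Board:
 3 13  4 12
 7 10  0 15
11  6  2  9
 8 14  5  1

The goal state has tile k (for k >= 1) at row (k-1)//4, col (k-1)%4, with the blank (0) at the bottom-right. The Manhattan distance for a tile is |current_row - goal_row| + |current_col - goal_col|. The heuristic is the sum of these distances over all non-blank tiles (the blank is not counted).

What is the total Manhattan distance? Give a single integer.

Answer: 39

Derivation:
Tile 3: at (0,0), goal (0,2), distance |0-0|+|0-2| = 2
Tile 13: at (0,1), goal (3,0), distance |0-3|+|1-0| = 4
Tile 4: at (0,2), goal (0,3), distance |0-0|+|2-3| = 1
Tile 12: at (0,3), goal (2,3), distance |0-2|+|3-3| = 2
Tile 7: at (1,0), goal (1,2), distance |1-1|+|0-2| = 2
Tile 10: at (1,1), goal (2,1), distance |1-2|+|1-1| = 1
Tile 15: at (1,3), goal (3,2), distance |1-3|+|3-2| = 3
Tile 11: at (2,0), goal (2,2), distance |2-2|+|0-2| = 2
Tile 6: at (2,1), goal (1,1), distance |2-1|+|1-1| = 1
Tile 2: at (2,2), goal (0,1), distance |2-0|+|2-1| = 3
Tile 9: at (2,3), goal (2,0), distance |2-2|+|3-0| = 3
Tile 8: at (3,0), goal (1,3), distance |3-1|+|0-3| = 5
Tile 14: at (3,1), goal (3,1), distance |3-3|+|1-1| = 0
Tile 5: at (3,2), goal (1,0), distance |3-1|+|2-0| = 4
Tile 1: at (3,3), goal (0,0), distance |3-0|+|3-0| = 6
Sum: 2 + 4 + 1 + 2 + 2 + 1 + 3 + 2 + 1 + 3 + 3 + 5 + 0 + 4 + 6 = 39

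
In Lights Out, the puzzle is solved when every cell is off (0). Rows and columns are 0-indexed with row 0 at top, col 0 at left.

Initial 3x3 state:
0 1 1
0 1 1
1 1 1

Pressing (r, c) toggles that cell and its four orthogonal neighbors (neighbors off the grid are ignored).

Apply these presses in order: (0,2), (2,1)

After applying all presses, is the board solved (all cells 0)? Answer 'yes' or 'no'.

After press 1 at (0,2):
0 0 0
0 1 0
1 1 1

After press 2 at (2,1):
0 0 0
0 0 0
0 0 0

Lights still on: 0

Answer: yes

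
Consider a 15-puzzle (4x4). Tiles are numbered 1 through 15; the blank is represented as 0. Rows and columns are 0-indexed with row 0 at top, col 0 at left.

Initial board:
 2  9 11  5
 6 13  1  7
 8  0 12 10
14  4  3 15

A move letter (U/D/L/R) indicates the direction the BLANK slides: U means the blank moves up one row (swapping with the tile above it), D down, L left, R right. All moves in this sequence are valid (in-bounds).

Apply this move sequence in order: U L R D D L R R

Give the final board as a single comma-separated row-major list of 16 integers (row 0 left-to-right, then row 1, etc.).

Answer: 2, 9, 11, 5, 6, 13, 1, 7, 8, 4, 12, 10, 14, 3, 0, 15

Derivation:
After move 1 (U):
 2  9 11  5
 6  0  1  7
 8 13 12 10
14  4  3 15

After move 2 (L):
 2  9 11  5
 0  6  1  7
 8 13 12 10
14  4  3 15

After move 3 (R):
 2  9 11  5
 6  0  1  7
 8 13 12 10
14  4  3 15

After move 4 (D):
 2  9 11  5
 6 13  1  7
 8  0 12 10
14  4  3 15

After move 5 (D):
 2  9 11  5
 6 13  1  7
 8  4 12 10
14  0  3 15

After move 6 (L):
 2  9 11  5
 6 13  1  7
 8  4 12 10
 0 14  3 15

After move 7 (R):
 2  9 11  5
 6 13  1  7
 8  4 12 10
14  0  3 15

After move 8 (R):
 2  9 11  5
 6 13  1  7
 8  4 12 10
14  3  0 15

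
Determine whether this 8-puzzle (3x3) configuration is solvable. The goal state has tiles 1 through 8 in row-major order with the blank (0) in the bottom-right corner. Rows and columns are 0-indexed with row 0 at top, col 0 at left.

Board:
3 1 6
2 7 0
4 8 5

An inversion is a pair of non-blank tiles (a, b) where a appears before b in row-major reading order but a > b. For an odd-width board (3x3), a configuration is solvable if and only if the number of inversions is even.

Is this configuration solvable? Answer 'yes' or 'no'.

Answer: yes

Derivation:
Inversions (pairs i<j in row-major order where tile[i] > tile[j] > 0): 8
8 is even, so the puzzle is solvable.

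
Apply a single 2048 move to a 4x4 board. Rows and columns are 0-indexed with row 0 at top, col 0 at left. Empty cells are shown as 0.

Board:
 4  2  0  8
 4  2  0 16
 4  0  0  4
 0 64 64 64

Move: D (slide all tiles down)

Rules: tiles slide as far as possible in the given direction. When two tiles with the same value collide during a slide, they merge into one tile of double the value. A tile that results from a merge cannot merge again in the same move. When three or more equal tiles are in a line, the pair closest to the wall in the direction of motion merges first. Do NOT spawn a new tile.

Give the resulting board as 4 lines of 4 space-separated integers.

Answer:  0  0  0  8
 0  0  0 16
 4  4  0  4
 8 64 64 64

Derivation:
Slide down:
col 0: [4, 4, 4, 0] -> [0, 0, 4, 8]
col 1: [2, 2, 0, 64] -> [0, 0, 4, 64]
col 2: [0, 0, 0, 64] -> [0, 0, 0, 64]
col 3: [8, 16, 4, 64] -> [8, 16, 4, 64]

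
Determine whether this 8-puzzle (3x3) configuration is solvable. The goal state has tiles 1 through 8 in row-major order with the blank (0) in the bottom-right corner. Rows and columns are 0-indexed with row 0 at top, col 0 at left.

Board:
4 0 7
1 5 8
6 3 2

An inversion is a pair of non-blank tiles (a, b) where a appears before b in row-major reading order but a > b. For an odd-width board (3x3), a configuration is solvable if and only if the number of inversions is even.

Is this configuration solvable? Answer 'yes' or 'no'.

Inversions (pairs i<j in row-major order where tile[i] > tile[j] > 0): 16
16 is even, so the puzzle is solvable.

Answer: yes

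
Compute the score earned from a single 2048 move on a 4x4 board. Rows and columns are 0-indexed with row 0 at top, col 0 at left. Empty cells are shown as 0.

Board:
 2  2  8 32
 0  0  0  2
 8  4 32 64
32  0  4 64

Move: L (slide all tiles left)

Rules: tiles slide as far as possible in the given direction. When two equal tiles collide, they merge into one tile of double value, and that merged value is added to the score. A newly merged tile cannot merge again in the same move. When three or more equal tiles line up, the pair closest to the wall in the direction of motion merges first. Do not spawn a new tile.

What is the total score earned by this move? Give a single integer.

Slide left:
row 0: [2, 2, 8, 32] -> [4, 8, 32, 0]  score +4 (running 4)
row 1: [0, 0, 0, 2] -> [2, 0, 0, 0]  score +0 (running 4)
row 2: [8, 4, 32, 64] -> [8, 4, 32, 64]  score +0 (running 4)
row 3: [32, 0, 4, 64] -> [32, 4, 64, 0]  score +0 (running 4)
Board after move:
 4  8 32  0
 2  0  0  0
 8  4 32 64
32  4 64  0

Answer: 4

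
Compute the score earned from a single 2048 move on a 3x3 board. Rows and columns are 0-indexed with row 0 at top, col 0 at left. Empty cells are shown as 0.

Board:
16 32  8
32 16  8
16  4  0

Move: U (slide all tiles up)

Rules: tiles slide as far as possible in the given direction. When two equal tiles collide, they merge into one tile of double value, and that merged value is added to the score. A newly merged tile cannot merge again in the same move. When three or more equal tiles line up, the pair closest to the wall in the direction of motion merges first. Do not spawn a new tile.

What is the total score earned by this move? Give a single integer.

Answer: 16

Derivation:
Slide up:
col 0: [16, 32, 16] -> [16, 32, 16]  score +0 (running 0)
col 1: [32, 16, 4] -> [32, 16, 4]  score +0 (running 0)
col 2: [8, 8, 0] -> [16, 0, 0]  score +16 (running 16)
Board after move:
16 32 16
32 16  0
16  4  0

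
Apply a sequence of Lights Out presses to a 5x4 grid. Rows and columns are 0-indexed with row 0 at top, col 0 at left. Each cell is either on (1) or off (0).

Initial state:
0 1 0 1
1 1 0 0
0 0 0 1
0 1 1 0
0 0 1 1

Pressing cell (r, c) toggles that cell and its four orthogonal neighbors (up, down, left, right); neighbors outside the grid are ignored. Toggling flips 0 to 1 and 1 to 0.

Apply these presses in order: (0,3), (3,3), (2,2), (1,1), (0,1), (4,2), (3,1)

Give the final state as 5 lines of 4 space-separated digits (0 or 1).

Answer: 1 1 0 0
0 1 0 1
0 1 1 1
1 0 1 1
0 0 0 1

Derivation:
After press 1 at (0,3):
0 1 1 0
1 1 0 1
0 0 0 1
0 1 1 0
0 0 1 1

After press 2 at (3,3):
0 1 1 0
1 1 0 1
0 0 0 0
0 1 0 1
0 0 1 0

After press 3 at (2,2):
0 1 1 0
1 1 1 1
0 1 1 1
0 1 1 1
0 0 1 0

After press 4 at (1,1):
0 0 1 0
0 0 0 1
0 0 1 1
0 1 1 1
0 0 1 0

After press 5 at (0,1):
1 1 0 0
0 1 0 1
0 0 1 1
0 1 1 1
0 0 1 0

After press 6 at (4,2):
1 1 0 0
0 1 0 1
0 0 1 1
0 1 0 1
0 1 0 1

After press 7 at (3,1):
1 1 0 0
0 1 0 1
0 1 1 1
1 0 1 1
0 0 0 1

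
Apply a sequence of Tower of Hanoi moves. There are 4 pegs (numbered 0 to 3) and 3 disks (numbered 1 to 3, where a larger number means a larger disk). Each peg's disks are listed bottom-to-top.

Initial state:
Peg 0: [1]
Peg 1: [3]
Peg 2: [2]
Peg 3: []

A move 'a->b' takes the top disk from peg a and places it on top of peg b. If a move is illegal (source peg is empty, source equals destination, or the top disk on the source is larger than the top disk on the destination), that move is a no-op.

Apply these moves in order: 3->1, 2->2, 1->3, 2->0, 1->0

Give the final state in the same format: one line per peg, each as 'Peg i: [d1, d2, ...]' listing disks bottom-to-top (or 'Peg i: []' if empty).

Answer: Peg 0: [1]
Peg 1: []
Peg 2: [2]
Peg 3: [3]

Derivation:
After move 1 (3->1):
Peg 0: [1]
Peg 1: [3]
Peg 2: [2]
Peg 3: []

After move 2 (2->2):
Peg 0: [1]
Peg 1: [3]
Peg 2: [2]
Peg 3: []

After move 3 (1->3):
Peg 0: [1]
Peg 1: []
Peg 2: [2]
Peg 3: [3]

After move 4 (2->0):
Peg 0: [1]
Peg 1: []
Peg 2: [2]
Peg 3: [3]

After move 5 (1->0):
Peg 0: [1]
Peg 1: []
Peg 2: [2]
Peg 3: [3]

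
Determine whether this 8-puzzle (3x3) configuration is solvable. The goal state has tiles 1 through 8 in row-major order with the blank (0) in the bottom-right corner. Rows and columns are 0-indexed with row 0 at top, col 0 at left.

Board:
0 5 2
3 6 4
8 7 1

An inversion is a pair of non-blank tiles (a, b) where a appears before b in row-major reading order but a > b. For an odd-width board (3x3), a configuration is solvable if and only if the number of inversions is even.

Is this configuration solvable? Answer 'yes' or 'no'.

Inversions (pairs i<j in row-major order where tile[i] > tile[j] > 0): 12
12 is even, so the puzzle is solvable.

Answer: yes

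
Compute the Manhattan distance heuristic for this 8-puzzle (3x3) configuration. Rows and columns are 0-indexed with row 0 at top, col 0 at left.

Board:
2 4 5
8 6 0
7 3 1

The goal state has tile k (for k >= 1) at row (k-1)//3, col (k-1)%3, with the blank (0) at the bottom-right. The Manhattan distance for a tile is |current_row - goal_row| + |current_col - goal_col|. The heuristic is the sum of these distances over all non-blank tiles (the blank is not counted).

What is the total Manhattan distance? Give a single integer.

Answer: 15

Derivation:
Tile 2: at (0,0), goal (0,1), distance |0-0|+|0-1| = 1
Tile 4: at (0,1), goal (1,0), distance |0-1|+|1-0| = 2
Tile 5: at (0,2), goal (1,1), distance |0-1|+|2-1| = 2
Tile 8: at (1,0), goal (2,1), distance |1-2|+|0-1| = 2
Tile 6: at (1,1), goal (1,2), distance |1-1|+|1-2| = 1
Tile 7: at (2,0), goal (2,0), distance |2-2|+|0-0| = 0
Tile 3: at (2,1), goal (0,2), distance |2-0|+|1-2| = 3
Tile 1: at (2,2), goal (0,0), distance |2-0|+|2-0| = 4
Sum: 1 + 2 + 2 + 2 + 1 + 0 + 3 + 4 = 15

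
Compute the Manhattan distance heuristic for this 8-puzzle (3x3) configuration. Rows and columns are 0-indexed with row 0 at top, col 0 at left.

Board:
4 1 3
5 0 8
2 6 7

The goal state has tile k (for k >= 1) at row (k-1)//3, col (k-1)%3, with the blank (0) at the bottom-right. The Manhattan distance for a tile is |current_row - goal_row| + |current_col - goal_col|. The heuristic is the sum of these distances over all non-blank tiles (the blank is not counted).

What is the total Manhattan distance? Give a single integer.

Tile 4: (0,0)->(1,0) = 1
Tile 1: (0,1)->(0,0) = 1
Tile 3: (0,2)->(0,2) = 0
Tile 5: (1,0)->(1,1) = 1
Tile 8: (1,2)->(2,1) = 2
Tile 2: (2,0)->(0,1) = 3
Tile 6: (2,1)->(1,2) = 2
Tile 7: (2,2)->(2,0) = 2
Sum: 1 + 1 + 0 + 1 + 2 + 3 + 2 + 2 = 12

Answer: 12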